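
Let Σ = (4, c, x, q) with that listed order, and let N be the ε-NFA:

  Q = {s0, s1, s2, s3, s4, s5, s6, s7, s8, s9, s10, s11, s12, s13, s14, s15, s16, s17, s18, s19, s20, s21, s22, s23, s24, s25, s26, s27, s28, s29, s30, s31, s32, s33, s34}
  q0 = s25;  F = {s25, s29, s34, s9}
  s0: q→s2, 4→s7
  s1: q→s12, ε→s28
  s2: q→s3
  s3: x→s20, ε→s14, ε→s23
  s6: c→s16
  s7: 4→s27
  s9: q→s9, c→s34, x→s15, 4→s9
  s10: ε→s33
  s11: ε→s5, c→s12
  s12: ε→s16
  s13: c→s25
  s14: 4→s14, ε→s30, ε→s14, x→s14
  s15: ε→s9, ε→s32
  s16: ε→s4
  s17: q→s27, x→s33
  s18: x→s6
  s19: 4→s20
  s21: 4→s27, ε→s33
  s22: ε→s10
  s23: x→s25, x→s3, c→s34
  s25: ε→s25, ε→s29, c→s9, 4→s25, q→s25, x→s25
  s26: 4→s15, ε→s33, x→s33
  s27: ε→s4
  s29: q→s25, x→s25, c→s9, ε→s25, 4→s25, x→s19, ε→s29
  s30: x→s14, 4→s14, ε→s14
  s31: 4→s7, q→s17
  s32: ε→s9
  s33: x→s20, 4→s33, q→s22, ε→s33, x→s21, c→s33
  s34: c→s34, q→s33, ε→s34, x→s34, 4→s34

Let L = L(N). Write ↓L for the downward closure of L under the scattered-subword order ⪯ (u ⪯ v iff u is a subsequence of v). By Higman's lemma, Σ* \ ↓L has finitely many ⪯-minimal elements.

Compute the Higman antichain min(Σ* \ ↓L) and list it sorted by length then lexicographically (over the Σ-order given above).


|Q|=35, |F|=4, |δ|=70 (23 ε).
min D↑ (4 st, q0=0, F={3}): 0:4→0,c→1,x→0,q→0 1:4→1,c→2,x→1,q→1 2:4→2,c→2,x→2,q→3 3:4→3,c→3,x→3,q→3.
'ccq': run [14, 11, 8, 7] end={s10,s20,s21,s22,s27,s33,s4} rej; 3/3 deletions ∈↓L.
1 words, ⪯-incomp.

Antichain: [ccq].


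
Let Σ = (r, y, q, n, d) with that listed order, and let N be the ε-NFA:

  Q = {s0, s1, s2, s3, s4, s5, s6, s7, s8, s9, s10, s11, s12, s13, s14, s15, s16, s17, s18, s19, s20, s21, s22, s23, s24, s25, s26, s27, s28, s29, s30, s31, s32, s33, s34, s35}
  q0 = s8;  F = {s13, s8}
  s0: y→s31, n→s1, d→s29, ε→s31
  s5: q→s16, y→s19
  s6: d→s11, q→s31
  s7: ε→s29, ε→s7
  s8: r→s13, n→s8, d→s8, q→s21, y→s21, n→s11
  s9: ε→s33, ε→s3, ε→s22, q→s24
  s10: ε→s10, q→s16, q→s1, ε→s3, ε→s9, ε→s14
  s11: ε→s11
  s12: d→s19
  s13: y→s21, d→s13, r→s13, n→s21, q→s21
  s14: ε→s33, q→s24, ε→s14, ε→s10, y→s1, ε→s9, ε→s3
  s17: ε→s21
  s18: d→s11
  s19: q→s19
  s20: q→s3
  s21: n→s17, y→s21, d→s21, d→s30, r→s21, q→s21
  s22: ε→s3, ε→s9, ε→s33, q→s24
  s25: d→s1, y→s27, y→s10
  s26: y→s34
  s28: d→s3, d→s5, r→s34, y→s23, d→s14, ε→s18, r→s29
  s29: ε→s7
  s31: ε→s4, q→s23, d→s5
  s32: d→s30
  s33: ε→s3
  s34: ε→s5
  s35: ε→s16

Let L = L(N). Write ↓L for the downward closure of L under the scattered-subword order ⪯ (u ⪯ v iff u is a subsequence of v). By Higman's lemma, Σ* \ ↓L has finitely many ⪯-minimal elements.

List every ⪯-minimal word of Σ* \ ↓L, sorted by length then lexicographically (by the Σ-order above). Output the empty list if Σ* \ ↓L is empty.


|Q|=36, |F|=2, |δ|=73 (26 ε).
min D↑ (3 st, q0=0, F={2}): 0:r→1,y→2,q→2,n→0,d→0 1:r→1,y→2,q→2,n→2,d→1 2:r→2,y→2,q→2,n→2,d→2 (ε-aug+det+¬).
'y': N↓-sim [6, 3] end={s17,s21,s30} ∉↓L; 1/1 del acc.
'q': N↓-sim [6, 3] end={s17,s21,s30} ∉↓L; 1/1 deletions ∈↓L.
'rn': |S_i|=[6, 4, 3] end={s17,s21,s30} — reject; 2/2 deletions ∈↓L.
3 words, ⪯-incomp.

min(Σ*\↓L) = [y, q, rn].


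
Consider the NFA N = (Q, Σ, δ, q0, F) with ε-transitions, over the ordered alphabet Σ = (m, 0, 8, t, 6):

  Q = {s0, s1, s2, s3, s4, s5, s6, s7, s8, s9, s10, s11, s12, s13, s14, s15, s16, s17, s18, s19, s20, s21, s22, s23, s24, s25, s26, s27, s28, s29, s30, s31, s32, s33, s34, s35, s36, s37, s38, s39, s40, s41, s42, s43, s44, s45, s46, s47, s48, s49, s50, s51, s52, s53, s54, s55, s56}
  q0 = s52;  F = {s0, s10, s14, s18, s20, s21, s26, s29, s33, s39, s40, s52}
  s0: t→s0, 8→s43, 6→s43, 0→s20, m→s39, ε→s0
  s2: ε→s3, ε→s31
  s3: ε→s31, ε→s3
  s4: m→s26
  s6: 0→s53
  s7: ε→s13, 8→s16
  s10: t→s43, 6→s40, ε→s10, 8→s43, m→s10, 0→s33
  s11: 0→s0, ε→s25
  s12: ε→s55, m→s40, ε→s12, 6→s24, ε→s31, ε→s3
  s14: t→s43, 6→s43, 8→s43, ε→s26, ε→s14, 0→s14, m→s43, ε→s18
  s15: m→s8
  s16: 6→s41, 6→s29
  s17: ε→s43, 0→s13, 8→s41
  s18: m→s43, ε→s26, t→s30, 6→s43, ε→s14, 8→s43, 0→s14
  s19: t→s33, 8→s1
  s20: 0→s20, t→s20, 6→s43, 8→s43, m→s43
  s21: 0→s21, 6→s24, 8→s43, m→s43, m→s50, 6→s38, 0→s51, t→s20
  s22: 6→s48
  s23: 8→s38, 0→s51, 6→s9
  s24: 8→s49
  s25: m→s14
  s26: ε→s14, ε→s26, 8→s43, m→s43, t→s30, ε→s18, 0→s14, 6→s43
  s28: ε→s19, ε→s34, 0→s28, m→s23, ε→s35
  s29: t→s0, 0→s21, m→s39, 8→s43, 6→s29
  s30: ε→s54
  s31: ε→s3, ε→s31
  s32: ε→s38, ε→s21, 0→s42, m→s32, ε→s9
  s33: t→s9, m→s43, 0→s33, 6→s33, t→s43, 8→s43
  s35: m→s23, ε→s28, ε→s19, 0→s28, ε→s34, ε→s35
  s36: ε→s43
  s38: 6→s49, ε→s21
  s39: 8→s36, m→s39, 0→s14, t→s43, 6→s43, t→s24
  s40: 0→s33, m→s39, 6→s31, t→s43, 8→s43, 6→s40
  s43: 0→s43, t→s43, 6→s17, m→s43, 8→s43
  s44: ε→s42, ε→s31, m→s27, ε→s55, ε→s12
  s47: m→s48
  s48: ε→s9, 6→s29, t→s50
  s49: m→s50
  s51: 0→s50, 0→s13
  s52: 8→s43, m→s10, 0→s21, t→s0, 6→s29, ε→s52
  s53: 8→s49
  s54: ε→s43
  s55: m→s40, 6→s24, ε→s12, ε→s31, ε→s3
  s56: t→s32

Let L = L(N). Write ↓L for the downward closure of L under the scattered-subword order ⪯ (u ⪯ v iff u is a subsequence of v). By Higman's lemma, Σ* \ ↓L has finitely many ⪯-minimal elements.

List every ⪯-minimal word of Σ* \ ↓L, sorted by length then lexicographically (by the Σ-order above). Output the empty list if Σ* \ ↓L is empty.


|Q|=57, |F|=12, |δ|=154 (46 ε).
min D↑ (11 st, q0=0, F={3}): 0:m→1,0→2,8→3,t→4,6→5 1:m→1,0→6,8→3,t→3,6→7 2:m→3,0→2,8→3,t→8,6→2 3:m→3,0→3,8→3,t→3,6→3 4:m→9,0→8,8→3,t→4,6→3 5:m→9,0→2,8→3,t→4,6→5 6:m→3,0→6,8→3,t→3,6→6 7:m→9,0→6,8→3,t→3,6→7 8:m→3,0→8,8→3,t→8,6→3 9:m→9,0→10,8→3,t→3,6→3 10:m→3,0→10,8→3,t→3,6→3 [Hopcroft].
'8': |S_i|=[27, 7] end={s13,s17,s36,s41,s43,s49,s50} — reject; 1/1 deletions ∈↓L.
'mt': |S_i|=[27, 20, 10] end={s13,s17,s24,s30,s41,s43,s49,s50,s54,s9} ∉↓L; 2/2 del acc.
'0m': |S_i|=[27, 18, 5] end={s13,s17,s41,s43,s50} rej; 2/2 del acc.
't6': N↓-sim [27, 17, 4] end={s13,s17,s41,s43} — reject; 2/2 single-dels accept.
'6m6': run [27, 25, 14, 4] end={s13,s17,s41,s43} ∉↓L; 3/3 deletions ∈↓L.
5 words, ⪯-incomp.

Antichain: [8, mt, 0m, t6, 6m6].


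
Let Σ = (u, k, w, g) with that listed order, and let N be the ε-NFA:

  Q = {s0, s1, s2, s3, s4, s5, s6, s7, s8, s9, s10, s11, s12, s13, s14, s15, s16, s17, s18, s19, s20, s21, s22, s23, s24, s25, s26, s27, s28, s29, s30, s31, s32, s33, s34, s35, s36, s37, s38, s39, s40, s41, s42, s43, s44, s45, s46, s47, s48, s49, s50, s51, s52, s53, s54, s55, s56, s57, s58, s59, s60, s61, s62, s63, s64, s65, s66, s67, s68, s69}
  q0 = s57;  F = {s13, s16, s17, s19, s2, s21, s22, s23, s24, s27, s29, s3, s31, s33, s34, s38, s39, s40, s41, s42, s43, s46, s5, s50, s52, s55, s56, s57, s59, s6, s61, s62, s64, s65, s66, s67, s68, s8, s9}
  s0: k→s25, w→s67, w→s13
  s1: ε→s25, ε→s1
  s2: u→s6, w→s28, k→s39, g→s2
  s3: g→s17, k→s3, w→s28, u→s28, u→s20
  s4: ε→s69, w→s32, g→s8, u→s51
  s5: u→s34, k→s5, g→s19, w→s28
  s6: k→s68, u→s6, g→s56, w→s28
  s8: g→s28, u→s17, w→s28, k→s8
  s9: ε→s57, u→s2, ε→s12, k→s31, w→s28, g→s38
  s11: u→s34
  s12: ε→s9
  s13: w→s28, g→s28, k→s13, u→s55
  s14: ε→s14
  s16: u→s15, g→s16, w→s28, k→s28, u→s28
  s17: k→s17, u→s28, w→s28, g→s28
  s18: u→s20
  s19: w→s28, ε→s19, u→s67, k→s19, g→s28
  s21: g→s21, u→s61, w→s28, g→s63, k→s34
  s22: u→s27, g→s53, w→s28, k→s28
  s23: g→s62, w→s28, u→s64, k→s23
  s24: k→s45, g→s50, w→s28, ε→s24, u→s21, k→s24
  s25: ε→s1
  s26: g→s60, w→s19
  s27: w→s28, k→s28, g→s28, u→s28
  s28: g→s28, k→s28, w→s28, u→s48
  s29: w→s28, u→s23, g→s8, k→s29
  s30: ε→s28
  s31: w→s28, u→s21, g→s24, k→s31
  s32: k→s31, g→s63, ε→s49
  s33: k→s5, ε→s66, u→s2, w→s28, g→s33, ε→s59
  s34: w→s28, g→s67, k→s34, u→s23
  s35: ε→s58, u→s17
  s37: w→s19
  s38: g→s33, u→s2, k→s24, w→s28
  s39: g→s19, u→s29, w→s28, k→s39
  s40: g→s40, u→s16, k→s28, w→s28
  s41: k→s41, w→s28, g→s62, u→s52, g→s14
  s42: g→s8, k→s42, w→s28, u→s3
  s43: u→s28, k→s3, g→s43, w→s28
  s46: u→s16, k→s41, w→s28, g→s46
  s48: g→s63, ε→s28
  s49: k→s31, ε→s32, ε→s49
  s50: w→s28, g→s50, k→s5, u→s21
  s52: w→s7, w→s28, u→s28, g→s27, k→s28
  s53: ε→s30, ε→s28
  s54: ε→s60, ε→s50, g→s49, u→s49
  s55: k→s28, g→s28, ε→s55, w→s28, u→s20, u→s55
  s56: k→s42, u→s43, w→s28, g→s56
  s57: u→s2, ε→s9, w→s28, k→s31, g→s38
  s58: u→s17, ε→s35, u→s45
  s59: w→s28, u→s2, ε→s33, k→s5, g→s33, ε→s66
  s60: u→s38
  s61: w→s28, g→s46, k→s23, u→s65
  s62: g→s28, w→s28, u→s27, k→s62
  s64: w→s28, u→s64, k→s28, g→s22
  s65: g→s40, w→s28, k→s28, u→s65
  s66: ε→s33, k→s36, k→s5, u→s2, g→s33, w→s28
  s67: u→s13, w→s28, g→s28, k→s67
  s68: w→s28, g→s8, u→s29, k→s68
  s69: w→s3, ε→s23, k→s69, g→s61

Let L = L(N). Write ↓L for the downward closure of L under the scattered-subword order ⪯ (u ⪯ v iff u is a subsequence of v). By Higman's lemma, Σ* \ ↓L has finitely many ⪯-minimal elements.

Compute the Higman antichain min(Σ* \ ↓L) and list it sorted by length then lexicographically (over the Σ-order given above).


A = [w, ukgg, uuguu, kuuuk, ggkgg].

|Q|=70, |F|=39, |δ|=221 (29 ε).
min D↑ (37 st, q0=0, F={3}): 0:u→1,k→2,w→3,g→4 1:u→5,k→6,w→3,g→1 2:u→7,k→2,w→3,g→8 3:u→3,k→3,w→3,g→3 4:u→1,k→8,w→3,g→9 5:u→5,k→10,w→3,g→11 6:u→12,k→6,w→3,g→13 7:u→14,k→15,w→3,g→7 8:u→7,k→8,w→3,g→16 9:u→1,k→17,w→3,g→9 10:u→12,k→10,w→3,g→18 11:u→19,k→20,w→3,g→11 12:u→21,k→12,w→3,g→18 13:u→22,k→13,w→3,g→3 14:u→23,k→21,w→3,g→24 15:u→21,k→15,w→3,g→22 16:u→7,k→17,w→3,g→16 17:u→15,k→17,w→3,g→13 18:u→25,k→18,w→3,g→3 19:u→3,k→26,w→3,g→19 20:u→26,k→20,w→3,g→18 21:u→27,k→21,w→3,g→28 22:u→29,k→22,w→3,g→3 23:u→23,k→3,w→3,g→30 24:u→31,k→32,w→3,g→24 25:u→3,k→25,w→3,g→3 26:u→3,k→26,w→3,g→25 27:u→27,k→3,w→3,g→33 28:u→34,k→28,w→3,g→3 29:u→35,k→29,w→3,g→3 30:u→31,k→3,w→3,g→30 31:u→3,k→3,w→3,g→31 32:u→36,k→32,w→3,g→28 33:u→34,k→3,w→3,g→3 34:u→3,k→3,w→3,g→3 35:u→35,k→3,w→3,g→3 36:u→3,k→3,w→3,g→34.
'w': |S_i|=[51, 4] end={s28,s48,s63,s7} — reject; 1/1 single-dels accept.
'ukgg': |S_i|=[51, 38, 27, 16, 5] end={s28,s30,s48,s53,s63} rej; 4/4 deletions ∈↓L.
'uuguu': N↓-sim [51, 38, 33, 23, 12, 5] end={s15,s20,s28,s48,s63} — reject; 5/5 del acc.
'kuuuk': |S_i|=[51, 40, 30, 24, 16, 3] end={s28,s48,s63} rej; 5/5 deletions ∈↓L.
'ggkgg': N↓-sim [51, 47, 44, 29, 16, 5] end={s28,s30,s48,s53,s63} ∉↓L; 5/5 del acc.
5 minimals (antichain).


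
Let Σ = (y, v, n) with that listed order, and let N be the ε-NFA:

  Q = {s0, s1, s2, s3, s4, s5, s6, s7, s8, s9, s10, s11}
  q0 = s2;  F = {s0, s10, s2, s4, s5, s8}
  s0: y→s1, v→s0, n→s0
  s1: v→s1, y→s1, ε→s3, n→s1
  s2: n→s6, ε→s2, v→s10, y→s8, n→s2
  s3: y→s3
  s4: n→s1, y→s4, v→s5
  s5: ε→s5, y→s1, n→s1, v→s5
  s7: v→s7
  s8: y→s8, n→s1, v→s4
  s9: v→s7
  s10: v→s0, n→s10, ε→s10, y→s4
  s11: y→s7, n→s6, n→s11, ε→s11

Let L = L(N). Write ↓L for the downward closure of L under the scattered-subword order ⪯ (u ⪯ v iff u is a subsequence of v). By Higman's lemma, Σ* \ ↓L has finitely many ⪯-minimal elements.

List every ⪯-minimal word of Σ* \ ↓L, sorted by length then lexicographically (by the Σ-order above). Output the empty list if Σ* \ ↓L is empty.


A = [yn, vvy].

|Q|=12, |F|=6, |δ|=33 (5 ε).
min D↑ (7 st, q0=0, F={4}): 0:y→1,v→2,n→0 1:y→1,v→3,n→4 2:y→3,v→5,n→2 3:y→3,v→6,n→4 4:y→4,v→4,n→4 5:y→4,v→5,n→5 6:y→4,v→6,n→4 [Hopcroft].
'yn': |S_i|=[9, 5, 2] end={s1,s3} ∉↓L; 2/2 deletions ∈↓L.
'vvy': |S_i|=[9, 6, 4, 2] end={s1,s3} ∉↓L; 3/3 del acc.
2 obstructions.


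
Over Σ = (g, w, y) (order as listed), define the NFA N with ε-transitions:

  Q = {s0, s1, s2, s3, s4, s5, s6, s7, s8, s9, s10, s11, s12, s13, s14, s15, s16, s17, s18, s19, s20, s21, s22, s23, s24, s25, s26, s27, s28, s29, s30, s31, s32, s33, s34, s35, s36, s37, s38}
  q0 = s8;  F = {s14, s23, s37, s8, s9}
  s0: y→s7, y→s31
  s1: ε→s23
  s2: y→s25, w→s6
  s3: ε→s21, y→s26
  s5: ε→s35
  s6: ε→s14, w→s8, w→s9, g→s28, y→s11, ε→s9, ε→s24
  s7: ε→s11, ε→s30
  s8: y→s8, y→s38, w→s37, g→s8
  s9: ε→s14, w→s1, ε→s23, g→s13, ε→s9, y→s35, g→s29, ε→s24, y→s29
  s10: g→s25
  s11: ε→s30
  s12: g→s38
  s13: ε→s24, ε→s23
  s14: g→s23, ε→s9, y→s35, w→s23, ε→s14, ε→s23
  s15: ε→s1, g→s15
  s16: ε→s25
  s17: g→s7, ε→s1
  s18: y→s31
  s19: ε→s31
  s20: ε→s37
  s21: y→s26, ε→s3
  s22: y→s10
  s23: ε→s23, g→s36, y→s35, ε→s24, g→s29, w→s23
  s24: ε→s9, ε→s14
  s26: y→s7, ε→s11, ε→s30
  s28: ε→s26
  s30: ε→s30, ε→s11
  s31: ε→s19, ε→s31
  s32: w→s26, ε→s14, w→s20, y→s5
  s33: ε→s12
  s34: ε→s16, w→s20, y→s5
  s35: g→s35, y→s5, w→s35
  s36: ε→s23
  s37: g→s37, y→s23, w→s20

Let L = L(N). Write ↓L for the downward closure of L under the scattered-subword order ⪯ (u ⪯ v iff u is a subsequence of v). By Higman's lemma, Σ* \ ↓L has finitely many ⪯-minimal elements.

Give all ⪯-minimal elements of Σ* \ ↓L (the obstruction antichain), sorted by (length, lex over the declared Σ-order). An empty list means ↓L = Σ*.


min(Σ*\↓L) = [wyy].

|Q|=39, |F|=5, |δ|=83 (39 ε).
min D↑ (4 st, q0=0, F={3}): 0:g→0,w→1,y→0 1:g→1,w→1,y→2 2:g→2,w→2,y→3 3:g→3,w→3,y→3 [Hopcroft].
'wyy': |S_i|=[14, 12, 10, 3] end={s29,s35,s5} rej; 3/3 deletions ∈↓L.
1 minimals (antichain).


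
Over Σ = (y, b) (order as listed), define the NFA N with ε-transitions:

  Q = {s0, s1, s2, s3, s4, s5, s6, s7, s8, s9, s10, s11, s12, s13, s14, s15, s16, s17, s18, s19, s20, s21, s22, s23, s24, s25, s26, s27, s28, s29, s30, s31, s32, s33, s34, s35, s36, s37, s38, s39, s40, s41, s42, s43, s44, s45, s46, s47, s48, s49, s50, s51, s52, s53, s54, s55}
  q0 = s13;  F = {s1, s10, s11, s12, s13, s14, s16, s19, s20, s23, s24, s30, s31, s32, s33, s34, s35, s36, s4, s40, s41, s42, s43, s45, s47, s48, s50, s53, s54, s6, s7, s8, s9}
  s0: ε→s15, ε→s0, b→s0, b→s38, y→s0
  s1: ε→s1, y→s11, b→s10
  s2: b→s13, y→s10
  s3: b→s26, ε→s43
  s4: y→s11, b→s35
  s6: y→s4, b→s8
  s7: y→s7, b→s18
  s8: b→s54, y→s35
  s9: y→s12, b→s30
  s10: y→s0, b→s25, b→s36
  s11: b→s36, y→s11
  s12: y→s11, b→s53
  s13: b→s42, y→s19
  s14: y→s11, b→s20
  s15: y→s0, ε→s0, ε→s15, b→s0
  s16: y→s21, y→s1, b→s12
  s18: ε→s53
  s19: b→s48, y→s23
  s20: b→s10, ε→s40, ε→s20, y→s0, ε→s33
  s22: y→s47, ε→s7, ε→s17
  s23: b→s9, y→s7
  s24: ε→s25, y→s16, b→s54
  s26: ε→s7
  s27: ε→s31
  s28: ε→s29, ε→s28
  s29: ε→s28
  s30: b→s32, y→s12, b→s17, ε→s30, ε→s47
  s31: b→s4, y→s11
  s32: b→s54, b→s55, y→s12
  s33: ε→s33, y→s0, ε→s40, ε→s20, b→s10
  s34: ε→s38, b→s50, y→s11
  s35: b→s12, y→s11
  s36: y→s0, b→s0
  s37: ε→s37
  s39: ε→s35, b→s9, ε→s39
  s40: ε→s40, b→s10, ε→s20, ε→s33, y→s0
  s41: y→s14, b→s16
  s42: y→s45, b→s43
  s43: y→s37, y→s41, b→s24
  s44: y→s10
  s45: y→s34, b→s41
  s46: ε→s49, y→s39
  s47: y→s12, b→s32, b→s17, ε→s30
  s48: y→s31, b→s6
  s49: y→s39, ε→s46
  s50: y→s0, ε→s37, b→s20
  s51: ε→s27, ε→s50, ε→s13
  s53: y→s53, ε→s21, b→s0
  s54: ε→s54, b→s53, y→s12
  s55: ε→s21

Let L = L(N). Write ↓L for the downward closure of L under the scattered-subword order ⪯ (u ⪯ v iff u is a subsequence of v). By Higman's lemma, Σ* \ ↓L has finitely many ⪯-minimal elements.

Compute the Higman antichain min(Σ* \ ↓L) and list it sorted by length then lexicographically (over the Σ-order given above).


|Q|=56, |F|=33, |δ|=125 (40 ε).
min D↑ (31 st, q0=0, F={24}): 0:y→1,b→2 1:y→3,b→4 2:y→5,b→6 3:y→7,b→8 4:y→9,b→10 5:y→11,b→12 6:y→12,b→13 7:y→7,b→14 8:y→15,b→16 9:y→17,b→18 10:y→18,b→19 11:y→17,b→20 12:y→21,b→22 13:y→22,b→23 14:y→14,b→24 15:y→17,b→14 16:y→15,b→25 17:y→17,b→26 18:y→17,b→27 19:y→27,b→23 20:y→24,b→28 21:y→17,b→28 22:y→29,b→15 23:y→15,b→14 24:y→24,b→24 25:y→15,b→23 26:y→24,b→24 27:y→17,b→15 28:y→24,b→30 29:y→17,b→30 30:y→24,b→26.
'yyybb': run [42, 38, 31, 10, 7, 3] end={s0,s15,s38} — reject; 5/5 deletions ∈↓L.
'byyby': run [42, 38, 24, 17, 11, 3] end={s0,s15,s38} — reject; 5/5 deletions ∈↓L.
'bbbbbb': N↓-sim [42, 38, 31, 22, 12, 7, 3] end={s0,s15,s38} ∉↓L; 6/6 deletions ∈↓L.
3 obstructions.

A = [yyybb, byyby, bbbbbb].


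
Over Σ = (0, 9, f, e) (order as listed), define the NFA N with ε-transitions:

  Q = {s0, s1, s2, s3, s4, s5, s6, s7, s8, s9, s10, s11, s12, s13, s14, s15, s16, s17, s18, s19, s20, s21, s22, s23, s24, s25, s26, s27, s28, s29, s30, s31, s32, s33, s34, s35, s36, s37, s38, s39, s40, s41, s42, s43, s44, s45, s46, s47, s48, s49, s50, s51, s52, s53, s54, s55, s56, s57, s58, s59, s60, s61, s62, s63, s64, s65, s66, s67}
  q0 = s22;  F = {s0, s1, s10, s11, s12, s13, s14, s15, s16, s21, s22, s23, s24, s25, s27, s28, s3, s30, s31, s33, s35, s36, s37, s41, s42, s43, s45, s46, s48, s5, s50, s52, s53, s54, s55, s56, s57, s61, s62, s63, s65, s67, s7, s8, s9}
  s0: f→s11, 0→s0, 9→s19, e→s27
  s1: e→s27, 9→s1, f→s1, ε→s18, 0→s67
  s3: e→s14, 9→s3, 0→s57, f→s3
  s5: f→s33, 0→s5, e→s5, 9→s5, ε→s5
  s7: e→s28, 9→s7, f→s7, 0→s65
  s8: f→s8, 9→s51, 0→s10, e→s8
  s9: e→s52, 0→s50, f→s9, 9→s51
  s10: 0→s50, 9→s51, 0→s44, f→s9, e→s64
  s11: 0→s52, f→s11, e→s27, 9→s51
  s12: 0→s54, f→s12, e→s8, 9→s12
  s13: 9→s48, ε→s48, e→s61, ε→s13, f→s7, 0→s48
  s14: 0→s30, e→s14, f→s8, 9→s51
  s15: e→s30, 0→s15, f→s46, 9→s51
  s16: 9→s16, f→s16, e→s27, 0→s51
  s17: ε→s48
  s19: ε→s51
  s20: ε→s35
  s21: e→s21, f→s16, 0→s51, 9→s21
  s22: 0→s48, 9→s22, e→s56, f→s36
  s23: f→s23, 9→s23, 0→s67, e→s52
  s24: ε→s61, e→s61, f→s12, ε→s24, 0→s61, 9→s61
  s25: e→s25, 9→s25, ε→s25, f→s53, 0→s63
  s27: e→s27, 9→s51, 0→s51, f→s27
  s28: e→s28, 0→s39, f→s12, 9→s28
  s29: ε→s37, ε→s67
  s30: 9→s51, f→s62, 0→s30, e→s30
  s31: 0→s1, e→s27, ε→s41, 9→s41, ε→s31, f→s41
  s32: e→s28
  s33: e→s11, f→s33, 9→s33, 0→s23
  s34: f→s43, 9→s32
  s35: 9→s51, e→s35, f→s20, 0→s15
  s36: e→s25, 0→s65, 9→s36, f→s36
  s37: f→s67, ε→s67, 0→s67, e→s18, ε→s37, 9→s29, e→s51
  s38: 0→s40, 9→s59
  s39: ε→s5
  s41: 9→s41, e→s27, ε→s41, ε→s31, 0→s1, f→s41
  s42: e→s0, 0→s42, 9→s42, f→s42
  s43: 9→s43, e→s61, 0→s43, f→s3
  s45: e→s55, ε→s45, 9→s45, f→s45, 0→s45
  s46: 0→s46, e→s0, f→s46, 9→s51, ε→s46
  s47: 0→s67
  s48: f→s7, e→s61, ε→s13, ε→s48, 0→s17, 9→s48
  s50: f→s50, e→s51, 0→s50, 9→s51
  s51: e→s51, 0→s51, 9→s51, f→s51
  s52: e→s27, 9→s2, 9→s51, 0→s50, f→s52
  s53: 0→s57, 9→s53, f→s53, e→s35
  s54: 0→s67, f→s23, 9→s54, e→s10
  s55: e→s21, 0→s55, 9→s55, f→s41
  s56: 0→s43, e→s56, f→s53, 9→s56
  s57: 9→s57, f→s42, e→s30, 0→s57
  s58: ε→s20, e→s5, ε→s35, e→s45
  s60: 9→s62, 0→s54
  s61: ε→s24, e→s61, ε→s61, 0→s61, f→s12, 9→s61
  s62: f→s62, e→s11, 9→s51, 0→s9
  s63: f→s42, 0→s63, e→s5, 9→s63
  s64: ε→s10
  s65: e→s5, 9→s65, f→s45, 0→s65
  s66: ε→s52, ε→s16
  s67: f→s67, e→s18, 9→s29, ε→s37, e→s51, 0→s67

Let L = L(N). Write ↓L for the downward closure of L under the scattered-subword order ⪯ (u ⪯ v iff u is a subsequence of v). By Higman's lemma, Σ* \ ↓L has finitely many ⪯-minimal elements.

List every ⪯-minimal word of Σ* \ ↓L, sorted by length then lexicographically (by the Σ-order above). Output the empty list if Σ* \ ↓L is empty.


|Q|=68, |F|=45, |δ|=229 (31 ε).
min D↑ (42 st, q0=0, F={26}): 0:0→1,9→0,f→2,e→3 1:0→1,9→1,f→4,e→5 2:0→6,9→2,f→2,e→7 3:0→8,9→3,f→9,e→3 4:0→6,9→4,f→4,e→10 5:0→5,9→5,f→11,e→5 6:0→6,9→6,f→12,e→13 7:0→14,9→7,f→9,e→7 8:0→8,9→8,f→15,e→5 9:0→16,9→9,f→9,e→17 10:0→13,9→10,f→11,e→10 11:0→18,9→11,f→11,e→19 12:0→12,9→12,f→12,e→20 13:0→13,9→13,f→21,e→13 14:0→14,9→14,f→22,e→13 15:0→16,9→15,f→15,e→23 16:0→16,9→16,f→22,e→24 17:0→25,9→26,f→17,e→17 18:0→27,9→18,f→28,e→29 19:0→29,9→26,f→19,e→19 20:0→20,9→20,f→30,e→31 21:0→28,9→21,f→21,e→32 22:0→22,9→22,f→22,e→33 23:0→24,9→26,f→19,e→23 24:0→24,9→26,f→34,e→24 25:0→25,9→26,f→35,e→24 26:0→26,9→26,f→26,e→26 27:0→27,9→27,f→27,e→26 28:0→27,9→28,f→28,e→36 29:0→37,9→26,f→38,e→29 30:0→39,9→30,f→30,e→40 31:0→26,9→31,f→41,e→31 32:0→36,9→26,f→32,e→40 33:0→33,9→26,f→32,e→40 34:0→38,9→26,f→34,e→32 35:0→35,9→26,f→35,e→33 36:0→37,9→26,f→36,e→40 37:0→37,9→26,f→37,e→26 38:0→37,9→26,f→38,e→36 39:0→27,9→39,f→39,e→40 40:0→26,9→26,f→40,e→40 41:0→26,9→41,f→41,e→40 (ε-aug+det+¬).
'efe9': run [55, 47, 36, 21, 3] end={s19,s2,s51} ∉↓L; 4/4 del acc.
'0ef00e': run [55, 48, 35, 24, 16, 7, 2] end={s18,s51} — reject; 6/6 deletions ∈↓L.
'f0fee0': N↓-sim [55, 47, 36, 25, 18, 5, 1] end={s51} ∉↓L; 6/6 single-dels accept.
3 words, ⪯-incomp.

Antichain: [efe9, 0ef00e, f0fee0].


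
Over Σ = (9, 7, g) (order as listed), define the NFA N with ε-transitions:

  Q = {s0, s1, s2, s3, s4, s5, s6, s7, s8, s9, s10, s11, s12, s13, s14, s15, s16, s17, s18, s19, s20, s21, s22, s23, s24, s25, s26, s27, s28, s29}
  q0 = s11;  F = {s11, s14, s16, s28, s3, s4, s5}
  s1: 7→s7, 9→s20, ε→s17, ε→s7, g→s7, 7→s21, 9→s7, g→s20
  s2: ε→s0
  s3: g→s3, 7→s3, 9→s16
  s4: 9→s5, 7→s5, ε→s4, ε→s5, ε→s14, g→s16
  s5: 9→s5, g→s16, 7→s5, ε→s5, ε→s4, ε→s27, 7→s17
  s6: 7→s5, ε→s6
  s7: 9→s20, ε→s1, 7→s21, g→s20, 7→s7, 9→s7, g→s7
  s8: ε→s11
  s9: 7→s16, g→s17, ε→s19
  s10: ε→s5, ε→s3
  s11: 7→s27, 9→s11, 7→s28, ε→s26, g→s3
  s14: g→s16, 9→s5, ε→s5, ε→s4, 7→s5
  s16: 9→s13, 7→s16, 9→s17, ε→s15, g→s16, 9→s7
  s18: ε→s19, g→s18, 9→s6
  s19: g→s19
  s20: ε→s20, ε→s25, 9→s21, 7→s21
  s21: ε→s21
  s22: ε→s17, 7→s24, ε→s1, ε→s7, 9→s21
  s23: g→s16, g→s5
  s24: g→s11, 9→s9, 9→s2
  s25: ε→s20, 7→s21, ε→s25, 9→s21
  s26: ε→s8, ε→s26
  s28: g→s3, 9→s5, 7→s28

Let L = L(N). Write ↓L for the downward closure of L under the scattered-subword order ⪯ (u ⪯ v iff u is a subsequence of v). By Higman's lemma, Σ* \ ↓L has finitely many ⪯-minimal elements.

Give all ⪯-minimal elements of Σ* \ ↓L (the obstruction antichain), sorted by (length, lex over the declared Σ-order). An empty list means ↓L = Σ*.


Antichain: [g99, 79g9].

|Q|=30, |F|=7, |δ|=84 (30 ε).
min D↑ (6 st, q0=0, F={5}): 0:9→0,7→1,g→2 1:9→3,7→1,g→2 2:9→4,7→2,g→2 3:9→3,7→3,g→4 4:9→5,7→4,g→4 5:9→5,7→5,g→5.
'g99': N↓-sim [18, 10, 9, 7] end={s1,s13,s17,s20,s21,s25,s7} ∉↓L; 3/3 del acc.
'79g9': run [18, 15, 13, 9, 7] end={s1,s13,s17,s20,s21,s25,s7} rej; 4/4 del acc.
2 minimals (antichain).


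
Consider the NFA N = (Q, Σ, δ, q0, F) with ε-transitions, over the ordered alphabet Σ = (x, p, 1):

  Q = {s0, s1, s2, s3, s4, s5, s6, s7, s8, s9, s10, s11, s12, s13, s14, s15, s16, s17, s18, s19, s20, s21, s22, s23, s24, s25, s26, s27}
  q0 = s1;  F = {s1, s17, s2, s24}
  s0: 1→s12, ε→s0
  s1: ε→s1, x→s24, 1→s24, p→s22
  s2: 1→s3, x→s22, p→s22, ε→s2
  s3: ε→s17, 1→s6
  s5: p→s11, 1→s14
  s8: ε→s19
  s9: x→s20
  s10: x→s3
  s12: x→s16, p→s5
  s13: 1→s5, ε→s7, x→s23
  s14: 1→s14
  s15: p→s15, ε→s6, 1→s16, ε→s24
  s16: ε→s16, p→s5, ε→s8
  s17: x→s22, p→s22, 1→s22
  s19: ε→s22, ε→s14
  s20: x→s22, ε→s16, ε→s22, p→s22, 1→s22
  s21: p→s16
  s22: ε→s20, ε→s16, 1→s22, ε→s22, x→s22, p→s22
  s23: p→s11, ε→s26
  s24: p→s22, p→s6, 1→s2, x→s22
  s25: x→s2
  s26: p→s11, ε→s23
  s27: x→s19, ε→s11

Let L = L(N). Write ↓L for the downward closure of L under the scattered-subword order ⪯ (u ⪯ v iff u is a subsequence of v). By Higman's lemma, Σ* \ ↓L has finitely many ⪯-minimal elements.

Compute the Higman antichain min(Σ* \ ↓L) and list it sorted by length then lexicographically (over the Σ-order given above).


A = [p, xx, 1x, x111, 1111].

|Q|=28, |F|=4, |δ|=58 (20 ε).
min D↑ (5 st, q0=0, F={2}): 0:x→1,p→2,1→1 1:x→2,p→2,1→3 2:x→2,p→2,1→2 3:x→2,p→2,1→4 4:x→2,p→2,1→2 (ε-aug+det+¬).
'p': N↓-sim [14, 9] end={s11,s14,s16,s19,s20,s22,s5,s6,s8} — reject; 1/1 single-dels accept.
'xx': N↓-sim [14, 13, 8] end={s11,s14,s16,s19,s20,s22,s5,s8} rej; 2/2 single-dels accept.
'1x': |S_i|=[14, 13, 8] end={s11,s14,s16,s19,s20,s22,s5,s8} — reject; 2/2 deletions ∈↓L.
'x111': run [14, 13, 12, 11, 9] end={s11,s14,s16,s19,s20,s22,s5,s6,s8} ∉↓L; 4/4 del acc.
'1111': run [14, 13, 12, 11, 9] end={s11,s14,s16,s19,s20,s22,s5,s6,s8} rej; 4/4 del acc.
5 obstructions.


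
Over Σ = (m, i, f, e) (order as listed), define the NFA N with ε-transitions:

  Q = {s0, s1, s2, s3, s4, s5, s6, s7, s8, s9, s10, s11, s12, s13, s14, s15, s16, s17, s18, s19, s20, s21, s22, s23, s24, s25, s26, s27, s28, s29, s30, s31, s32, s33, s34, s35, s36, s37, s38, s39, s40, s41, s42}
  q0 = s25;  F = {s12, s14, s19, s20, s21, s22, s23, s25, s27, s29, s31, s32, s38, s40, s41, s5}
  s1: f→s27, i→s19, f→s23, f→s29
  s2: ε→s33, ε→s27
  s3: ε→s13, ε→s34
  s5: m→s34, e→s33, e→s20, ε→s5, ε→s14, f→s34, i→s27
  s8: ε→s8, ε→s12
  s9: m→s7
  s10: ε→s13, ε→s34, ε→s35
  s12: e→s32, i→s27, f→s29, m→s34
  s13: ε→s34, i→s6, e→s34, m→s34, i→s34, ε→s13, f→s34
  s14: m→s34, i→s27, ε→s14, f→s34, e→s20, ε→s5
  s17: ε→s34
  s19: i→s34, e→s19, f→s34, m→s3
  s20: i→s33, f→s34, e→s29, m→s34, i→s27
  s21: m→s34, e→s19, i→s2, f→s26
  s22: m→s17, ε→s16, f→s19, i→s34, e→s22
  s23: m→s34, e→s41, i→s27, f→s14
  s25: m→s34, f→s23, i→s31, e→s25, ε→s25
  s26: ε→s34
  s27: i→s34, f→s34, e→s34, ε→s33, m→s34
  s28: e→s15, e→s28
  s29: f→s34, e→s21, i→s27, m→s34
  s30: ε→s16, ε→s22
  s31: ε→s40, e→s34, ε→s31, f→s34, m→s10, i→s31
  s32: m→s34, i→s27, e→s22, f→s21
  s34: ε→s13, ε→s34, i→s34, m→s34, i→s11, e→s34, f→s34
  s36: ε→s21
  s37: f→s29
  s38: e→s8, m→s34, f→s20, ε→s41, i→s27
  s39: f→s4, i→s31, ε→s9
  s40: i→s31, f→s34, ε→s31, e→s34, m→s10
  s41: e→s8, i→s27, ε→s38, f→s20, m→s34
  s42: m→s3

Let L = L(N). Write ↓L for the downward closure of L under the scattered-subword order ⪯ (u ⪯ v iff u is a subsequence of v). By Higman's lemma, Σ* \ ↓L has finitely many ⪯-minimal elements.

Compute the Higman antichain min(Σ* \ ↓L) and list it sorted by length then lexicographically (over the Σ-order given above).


min(Σ*\↓L) = [m, if, ie, fii, fff, feeeei].

|Q|=43, |F|=16, |δ|=118 (31 ε).
min D↑ (14 st, q0=0, F={1}): 0:m→1,i→2,f→3,e→0 1:m→1,i→1,f→1,e→1 2:m→1,i→2,f→1,e→1 3:m→1,i→4,f→5,e→6 4:m→1,i→1,f→1,e→1 5:m→1,i→4,f→1,e→7 6:m→1,i→4,f→7,e→8 7:m→1,i→4,f→1,e→9 8:m→1,i→4,f→9,e→10 9:m→1,i→4,f→1,e→11 10:m→1,i→4,f→11,e→12 11:m→1,i→4,f→1,e→13 12:m→1,i→1,f→13,e→12 13:m→1,i→1,f→1,e→13 (ε-aug+det+¬).
'm': |S_i|=[29, 8] end={s10,s11,s13,s17,s3,s34,s35,s6} rej; 1/1 deletions ∈↓L.
'if': |S_i|=[29, 11, 4] end={s11,s13,s34,s6} — reject; 2/2 single-dels accept.
'ie': run [29, 11, 4] end={s11,s13,s34,s6} — reject; 2/2 del acc.
'fii': N↓-sim [29, 24, 7, 4] end={s11,s13,s34,s6} — reject; 3/3 del acc.
'fff': N↓-sim [29, 24, 15, 5] end={s11,s13,s26,s34,s6} rej; 3/3 del acc.
'feeeei': N↓-sim [29, 24, 21, 18, 15, 9, 4] end={s11,s13,s34,s6} ∉↓L; 6/6 single-dels accept.
6 obstructions.


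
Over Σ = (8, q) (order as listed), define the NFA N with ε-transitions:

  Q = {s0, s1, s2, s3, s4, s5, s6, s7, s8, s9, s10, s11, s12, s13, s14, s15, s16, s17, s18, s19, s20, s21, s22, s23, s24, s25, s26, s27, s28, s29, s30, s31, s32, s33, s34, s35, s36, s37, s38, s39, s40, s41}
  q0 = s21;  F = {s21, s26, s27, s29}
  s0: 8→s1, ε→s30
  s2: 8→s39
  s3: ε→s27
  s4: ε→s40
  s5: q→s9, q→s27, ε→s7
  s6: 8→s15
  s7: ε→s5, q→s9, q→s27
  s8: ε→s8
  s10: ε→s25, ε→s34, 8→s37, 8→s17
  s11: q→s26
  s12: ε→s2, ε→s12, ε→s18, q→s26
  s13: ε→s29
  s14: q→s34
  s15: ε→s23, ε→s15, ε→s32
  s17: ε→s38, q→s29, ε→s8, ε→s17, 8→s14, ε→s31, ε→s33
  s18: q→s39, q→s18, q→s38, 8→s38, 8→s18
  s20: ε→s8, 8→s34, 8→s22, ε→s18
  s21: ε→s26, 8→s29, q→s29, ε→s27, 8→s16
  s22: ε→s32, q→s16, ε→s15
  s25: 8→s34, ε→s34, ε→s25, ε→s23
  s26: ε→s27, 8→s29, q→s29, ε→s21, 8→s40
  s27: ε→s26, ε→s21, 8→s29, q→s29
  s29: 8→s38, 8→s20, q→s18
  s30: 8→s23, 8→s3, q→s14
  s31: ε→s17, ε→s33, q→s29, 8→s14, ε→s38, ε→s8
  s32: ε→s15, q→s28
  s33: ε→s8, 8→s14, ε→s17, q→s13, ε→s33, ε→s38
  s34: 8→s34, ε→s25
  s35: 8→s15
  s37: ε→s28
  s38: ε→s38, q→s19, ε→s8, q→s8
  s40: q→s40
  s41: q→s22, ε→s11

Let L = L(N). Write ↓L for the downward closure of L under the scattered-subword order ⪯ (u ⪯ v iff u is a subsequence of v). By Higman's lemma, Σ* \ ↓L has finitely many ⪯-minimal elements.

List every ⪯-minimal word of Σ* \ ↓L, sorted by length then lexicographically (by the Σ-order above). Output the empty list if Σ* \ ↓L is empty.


Antichain: [88, 8q, q8, qq].

|Q|=42, |F|=4, |δ|=95 (47 ε).
min D↑ (3 st, q0=0, F={2}): 0:8→1,q→1 1:8→2,q→2 2:8→2,q→2 [Hopcroft].
'88': N↓-sim [19, 16, 14] end={s15,s16,s18,s19,s20,s22,s23,s25,s28,s32,s34,s38,…} ∉↓L; 2/2 del acc.
'8q': run [19, 16, 8] end={s16,s18,s19,s28,s38,s39,s40,s8} — reject; 2/2 single-dels accept.
'q8': |S_i|=[19, 16, 14] end={s15,s16,s18,s19,s20,s22,s23,s25,s28,s32,s34,s38,…} ∉↓L; 2/2 del acc.
'qq': run [19, 16, 8] end={s16,s18,s19,s28,s38,s39,s40,s8} rej; 2/2 del acc.
4 minimals (antichain).


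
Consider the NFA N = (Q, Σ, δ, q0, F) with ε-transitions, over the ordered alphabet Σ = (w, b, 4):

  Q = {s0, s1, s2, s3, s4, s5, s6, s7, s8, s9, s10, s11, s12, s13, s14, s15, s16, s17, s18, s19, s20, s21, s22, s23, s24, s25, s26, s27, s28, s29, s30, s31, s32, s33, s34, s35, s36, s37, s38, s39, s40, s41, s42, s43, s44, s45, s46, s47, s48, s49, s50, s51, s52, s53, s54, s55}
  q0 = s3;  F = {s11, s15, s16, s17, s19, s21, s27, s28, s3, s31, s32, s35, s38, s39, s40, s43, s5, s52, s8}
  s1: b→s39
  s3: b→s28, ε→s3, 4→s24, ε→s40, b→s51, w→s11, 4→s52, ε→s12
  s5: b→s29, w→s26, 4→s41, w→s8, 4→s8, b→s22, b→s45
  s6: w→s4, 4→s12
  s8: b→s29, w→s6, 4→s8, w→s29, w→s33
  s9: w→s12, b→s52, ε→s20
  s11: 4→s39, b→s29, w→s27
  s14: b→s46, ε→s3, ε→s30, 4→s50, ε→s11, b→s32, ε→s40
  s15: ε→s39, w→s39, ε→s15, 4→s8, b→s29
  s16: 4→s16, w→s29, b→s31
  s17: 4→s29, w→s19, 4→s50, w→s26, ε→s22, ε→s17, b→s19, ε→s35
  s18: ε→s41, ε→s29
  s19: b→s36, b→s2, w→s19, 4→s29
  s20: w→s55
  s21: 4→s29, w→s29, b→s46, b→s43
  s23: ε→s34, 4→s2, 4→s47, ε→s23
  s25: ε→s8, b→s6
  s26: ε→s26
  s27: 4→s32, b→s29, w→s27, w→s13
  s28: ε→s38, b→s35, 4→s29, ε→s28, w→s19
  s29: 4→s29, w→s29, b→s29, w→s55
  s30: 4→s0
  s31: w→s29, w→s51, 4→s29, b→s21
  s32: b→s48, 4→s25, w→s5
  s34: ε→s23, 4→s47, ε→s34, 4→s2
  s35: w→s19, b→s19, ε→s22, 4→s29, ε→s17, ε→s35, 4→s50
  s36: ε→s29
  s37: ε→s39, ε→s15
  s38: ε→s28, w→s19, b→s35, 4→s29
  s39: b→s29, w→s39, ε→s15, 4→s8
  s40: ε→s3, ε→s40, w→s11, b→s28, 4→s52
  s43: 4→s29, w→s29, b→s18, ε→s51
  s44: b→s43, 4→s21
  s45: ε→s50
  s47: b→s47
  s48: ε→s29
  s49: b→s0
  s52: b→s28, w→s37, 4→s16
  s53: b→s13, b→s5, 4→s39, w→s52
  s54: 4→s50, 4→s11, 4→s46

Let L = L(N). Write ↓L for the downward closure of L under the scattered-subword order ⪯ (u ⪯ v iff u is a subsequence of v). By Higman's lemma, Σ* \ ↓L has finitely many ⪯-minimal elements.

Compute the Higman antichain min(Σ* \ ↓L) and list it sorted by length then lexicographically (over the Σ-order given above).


min(Σ*\↓L) = [wb, b4, 44w, bbbb, ww4www].

|Q|=56, |F|=19, |δ|=138 (36 ε).
min D↑ (16 st, q0=0, F={5}): 0:w→1,b→2,4→3 1:w→4,b→5,4→6 2:w→7,b→8,4→5 3:w→6,b→2,4→9 4:w→4,b→5,4→10 5:w→5,b→5,4→5 6:w→6,b→5,4→11 7:w→7,b→5,4→5 8:w→7,b→7,4→5 9:w→5,b→12,4→9 10:w→13,b→5,4→11 11:w→5,b→5,4→11 12:w→5,b→14,4→5 13:w→11,b→5,4→11 14:w→5,b→15,4→5 15:w→5,b→5,4→5.
'wb': N↓-sim [40, 26, 11] end={s12,s2,s22,s29,s36,s4,s45,s48,s50,s55,s6} — reject; 2/2 del acc.
'b4': |S_i|=[40, 24, 4] end={s12,s29,s50,s55} — reject; 2/2 deletions ∈↓L.
'44w': N↓-sim [40, 35, 17, 7] end={s12,s29,s33,s4,s51,s55,s6} — reject; 3/3 del acc.
'bbbb': N↓-sim [40, 24, 16, 10, 6] end={s18,s2,s29,s36,s41,s55} — reject; 4/4 single-dels accept.
'ww4www': run [40, 26, 23, 16, 13, 8, 6] end={s12,s29,s33,s4,s55,s6} ∉↓L; 6/6 single-dels accept.
5 minimals (antichain).


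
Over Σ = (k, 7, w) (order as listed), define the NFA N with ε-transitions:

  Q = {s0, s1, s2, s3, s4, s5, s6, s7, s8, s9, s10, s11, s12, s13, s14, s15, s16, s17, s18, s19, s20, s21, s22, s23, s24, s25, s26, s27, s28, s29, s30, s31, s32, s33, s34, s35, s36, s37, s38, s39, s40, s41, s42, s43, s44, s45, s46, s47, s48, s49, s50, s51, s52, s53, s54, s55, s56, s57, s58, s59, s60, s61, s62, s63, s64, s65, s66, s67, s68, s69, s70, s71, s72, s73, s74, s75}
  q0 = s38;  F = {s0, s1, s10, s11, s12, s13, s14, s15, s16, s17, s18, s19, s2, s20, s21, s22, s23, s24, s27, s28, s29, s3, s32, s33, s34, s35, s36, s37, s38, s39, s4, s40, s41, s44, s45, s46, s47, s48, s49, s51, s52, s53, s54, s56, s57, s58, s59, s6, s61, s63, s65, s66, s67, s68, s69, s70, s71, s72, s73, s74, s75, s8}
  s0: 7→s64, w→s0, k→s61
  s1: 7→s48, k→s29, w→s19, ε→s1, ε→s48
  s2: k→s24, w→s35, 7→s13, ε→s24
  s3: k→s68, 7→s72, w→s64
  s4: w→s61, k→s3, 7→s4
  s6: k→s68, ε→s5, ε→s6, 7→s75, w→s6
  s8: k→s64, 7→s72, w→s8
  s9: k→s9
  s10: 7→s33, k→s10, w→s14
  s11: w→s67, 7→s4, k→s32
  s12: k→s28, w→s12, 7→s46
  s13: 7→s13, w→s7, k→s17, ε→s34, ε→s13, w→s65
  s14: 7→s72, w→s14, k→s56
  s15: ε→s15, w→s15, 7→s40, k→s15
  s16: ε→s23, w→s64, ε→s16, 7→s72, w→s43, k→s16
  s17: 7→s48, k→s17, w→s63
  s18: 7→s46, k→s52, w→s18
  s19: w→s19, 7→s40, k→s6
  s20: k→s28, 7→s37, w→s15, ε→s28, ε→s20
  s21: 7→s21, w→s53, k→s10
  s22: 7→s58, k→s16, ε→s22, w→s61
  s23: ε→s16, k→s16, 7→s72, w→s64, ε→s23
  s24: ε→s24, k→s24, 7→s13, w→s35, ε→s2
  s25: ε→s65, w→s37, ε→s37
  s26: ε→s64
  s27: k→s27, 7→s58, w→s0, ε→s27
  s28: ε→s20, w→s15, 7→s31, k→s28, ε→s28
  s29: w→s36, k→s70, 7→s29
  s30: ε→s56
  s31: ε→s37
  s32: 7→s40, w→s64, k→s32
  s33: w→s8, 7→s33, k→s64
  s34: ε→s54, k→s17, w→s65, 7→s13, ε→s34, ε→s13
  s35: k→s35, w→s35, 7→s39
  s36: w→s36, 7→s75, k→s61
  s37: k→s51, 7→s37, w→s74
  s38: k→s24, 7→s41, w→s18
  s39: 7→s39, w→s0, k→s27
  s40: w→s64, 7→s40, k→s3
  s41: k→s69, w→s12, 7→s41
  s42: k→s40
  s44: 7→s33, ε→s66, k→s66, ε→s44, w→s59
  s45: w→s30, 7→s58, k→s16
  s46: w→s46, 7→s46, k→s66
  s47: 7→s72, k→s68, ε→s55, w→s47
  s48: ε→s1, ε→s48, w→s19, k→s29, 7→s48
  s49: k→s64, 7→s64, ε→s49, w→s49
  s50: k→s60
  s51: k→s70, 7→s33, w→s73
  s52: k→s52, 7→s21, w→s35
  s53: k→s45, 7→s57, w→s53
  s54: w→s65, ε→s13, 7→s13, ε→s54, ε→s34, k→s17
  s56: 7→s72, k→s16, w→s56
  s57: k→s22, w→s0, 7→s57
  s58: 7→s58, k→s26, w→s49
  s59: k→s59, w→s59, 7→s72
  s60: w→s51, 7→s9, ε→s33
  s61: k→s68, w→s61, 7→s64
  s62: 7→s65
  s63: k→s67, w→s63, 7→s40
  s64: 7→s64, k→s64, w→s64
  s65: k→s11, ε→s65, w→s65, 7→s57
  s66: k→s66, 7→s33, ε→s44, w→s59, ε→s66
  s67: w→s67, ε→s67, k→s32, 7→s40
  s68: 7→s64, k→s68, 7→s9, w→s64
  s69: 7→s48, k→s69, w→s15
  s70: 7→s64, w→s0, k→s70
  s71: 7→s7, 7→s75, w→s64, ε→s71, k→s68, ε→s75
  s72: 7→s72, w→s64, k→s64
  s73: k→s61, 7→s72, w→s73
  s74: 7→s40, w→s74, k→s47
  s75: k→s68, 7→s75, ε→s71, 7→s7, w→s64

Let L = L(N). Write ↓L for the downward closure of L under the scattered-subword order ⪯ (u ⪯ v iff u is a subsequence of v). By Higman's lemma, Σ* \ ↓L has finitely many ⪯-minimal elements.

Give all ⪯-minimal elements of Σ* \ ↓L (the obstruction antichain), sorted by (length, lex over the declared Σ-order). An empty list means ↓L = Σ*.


|Q|=76, |F|=62, |δ|=246 (45 ε).
min D↑ (55 st, q0=0, F={37}): 0:k→1,7→2,w→3 1:k→1,7→4,w→5 2:k→6,7→2,w→7 3:k→8,7→9,w→3 4:k→10,7→4,w→11 5:k→5,7→12,w→5 6:k→6,7→13,w→14 7:k→15,7→9,w→7 8:k→8,7→16,w→5 9:k→17,7→9,w→9 10:k→10,7→13,w→18 11:k→19,7→20,w→11 12:k→21,7→12,w→22 13:k→23,7→13,w→24 14:k→14,7→25,w→14 15:k→15,7→26,w→14 16:k→27,7→16,w→28 17:k→17,7→29,w→30 18:k→31,7→25,w→18 19:k→32,7→33,w→31 20:k→34,7→20,w→22 21:k→21,7→35,w→22 22:k→36,7→37,w→22 23:k→38,7→23,w→39 24:k→40,7→25,w→24 25:k→41,7→25,w→37 26:k→42,7→26,w→43 27:k→27,7→29,w→44 28:k→45,7→20,w→28 29:k→37,7→29,w→46 30:k→30,7→47,w→30 31:k→32,7→25,w→31 32:k→32,7→25,w→37 33:k→41,7→33,w→36 34:k→48,7→35,w→36 35:k→37,7→35,w→49 36:k→50,7→37,w→36 37:k→37,7→37,w→37 38:k→38,7→37,w→22 39:k→36,7→51,w→39 40:k→50,7→51,w→40 41:k→50,7→47,w→37 42:k→38,7→29,w→52 43:k→53,7→25,w→43 44:k→54,7→47,w→44 45:k→48,7→35,w→54 46:k→37,7→47,w→46 47:k→37,7→47,w→37 48:k→48,7→47,w→37 49:k→37,7→37,w→49 50:k→50,7→37,w→37 51:k→50,7→51,w→37 52:k→36,7→47,w→52 53:k→50,7→47,w→53 54:k→48,7→47,w→54 [Hopcroft].
'kw7w7': N↓-sim [71, 66, 44, 22, 7, 2] end={s64,s9} ∉↓L; 5/5 single-dels accept.
'7kw7w': N↓-sim [71, 65, 54, 32, 9, 1] end={s64} — reject; 5/5 del acc.
'w7k7k': |S_i|=[71, 59, 43, 30, 8, 3] end={s26,s64,s9} ∉↓L; 5/5 single-dels accept.
'k7wkkw': run [71, 66, 55, 39, 28, 11, 2] end={s43,s64} — reject; 6/6 single-dels accept.
'7k7kk7': run [71, 65, 54, 32, 22, 6, 2] end={s64,s9} rej; 6/6 single-dels accept.
5 words, ⪯-incomp.

A = [kw7w7, 7kw7w, w7k7k, k7wkkw, 7k7kk7].
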